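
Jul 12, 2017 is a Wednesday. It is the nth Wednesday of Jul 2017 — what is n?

2nd

Day 12 falls in week ⌈12/7⌉ of the month.
Days 1–7 hold the 1st Wednesday, 8–14 the 2nd, 15–21 the 3rd, 22–28 the 4th, 29–31 the 5th.
12 is in the range for the 2nd.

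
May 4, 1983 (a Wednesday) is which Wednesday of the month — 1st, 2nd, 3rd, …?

Day 4 falls in week ⌈4/7⌉ of the month.
Days 1–7 hold the 1st Wednesday, 8–14 the 2nd, 15–21 the 3rd, 22–28 the 4th, 29–31 the 5th.
4 is in the range for the 1st.

1st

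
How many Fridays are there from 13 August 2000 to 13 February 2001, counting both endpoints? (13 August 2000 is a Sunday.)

26

13 August 2000 is a Sunday; the first Friday on or after it is 18 August 2000 (5 days later).
From 18 August 2000 to 13 February 2001: 13 + 30 + 31 + 30 + 31 + 31 + 13 = 179 days (rest of August, September, October, November, December, January, February).
179 ÷ 7 = 25 full weeks with remainder 4, so 25 more Fridays after the first → 26.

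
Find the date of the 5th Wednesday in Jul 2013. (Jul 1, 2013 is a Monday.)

Jul 2013 begins on a Monday, so the first Wednesday is Jul 3 (2 days later).
The 5th Wednesday is 4 weeks later: 3 + 28 = 31.

Jul 31, 2013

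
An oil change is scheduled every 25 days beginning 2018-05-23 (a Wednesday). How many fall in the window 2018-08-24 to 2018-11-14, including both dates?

4

Occurrences land 25·i days after 2018-05-23 for i = 0, 1, 2, …
2018-08-24 is 93 days after the start; 93 ÷ 25 = 3 remainder 18; since the remainder is 18, round up to i = 4. First occurrence in the window: #5 on 2018-08-31 (4×25 = 100 days in).
2018-11-14 is 175 days after the start; 175 ÷ 25 = 7 remainder 0. Last occurrence in the window: #8 on 2018-11-14.
Occurrences #5 through #8: 4 in total.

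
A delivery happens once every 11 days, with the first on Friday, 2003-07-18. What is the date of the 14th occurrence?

2003-12-08

The 14th occurrence is 13 intervals after the first: 13 × 11 = 143 days after 2003-07-18.
July has 31 days — 13 days to the end of July leaves 130.
August has 31 days (99 left).
September has 30 days (69 left).
October has 31 days (38 left).
November has 30 days (8 left).
8 days into December → 2003-12-08.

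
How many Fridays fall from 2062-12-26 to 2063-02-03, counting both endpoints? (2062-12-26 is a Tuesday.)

6

2062-12-26 is a Tuesday; the first Friday on or after it is 2062-12-29 (3 days later).
From 2062-12-29 to 2063-02-03: 2 + 31 + 3 = 36 days (rest of December, January, February).
36 ÷ 7 = 5 full weeks with remainder 1, so 5 more Fridays after the first → 6.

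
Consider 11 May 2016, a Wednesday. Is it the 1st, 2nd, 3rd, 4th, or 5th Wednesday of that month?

Day 11 falls in week ⌈11/7⌉ of the month.
Days 1–7 hold the 1st Wednesday, 8–14 the 2nd, 15–21 the 3rd, 22–28 the 4th, 29–31 the 5th.
11 is in the range for the 2nd.

2nd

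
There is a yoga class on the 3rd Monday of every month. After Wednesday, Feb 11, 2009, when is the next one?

Feb 2009 starts on a Sunday; its first Monday is the 2nd, so the 3rd Monday is the 16th — Feb 16, 2009.
Feb 16, 2009 is after Feb 11, 2009, so that is the next one.

Feb 16, 2009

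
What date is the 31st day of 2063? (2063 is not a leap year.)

31 January 2063

31 into January → January 31.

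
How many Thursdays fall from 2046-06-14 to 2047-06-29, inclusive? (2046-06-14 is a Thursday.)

2046-06-14 is a Thursday; the first Thursday on or after it is 2046-06-14.
From 2046-06-14 to 2047-06-29: 200 + 180 = 380 days (rest of 2046, to 2047-06-29 in 2047).
380 ÷ 7 = 54 full weeks with remainder 2, so 54 more Thursdays after the first → 55.

55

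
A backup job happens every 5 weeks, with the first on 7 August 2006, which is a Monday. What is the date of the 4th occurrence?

20 November 2006

The 4th occurrence is 3 intervals after the first: 3 × 35 = 105 days after 7 August 2006.
August has 31 days — 24 days to the end of August leaves 81.
September has 30 days (51 left).
October has 31 days (20 left).
20 days into November → 20 November 2006.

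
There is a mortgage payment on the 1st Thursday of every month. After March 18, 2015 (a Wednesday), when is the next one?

March 2015 starts on a Sunday, so its 1st Thursday is March 5, 2015 (4 days in).
That is not after March 18, 2015, so look at April 2015.
April 2015 starts on a Wednesday, so its 1st Thursday is April 2, 2015 (1 day in).

April 2, 2015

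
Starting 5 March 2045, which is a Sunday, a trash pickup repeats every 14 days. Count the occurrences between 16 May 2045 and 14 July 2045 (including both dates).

Occurrences land 14·i days after 5 March 2045 for i = 0, 1, 2, …
16 May 2045 is 72 days after the start; 72 ÷ 14 = 5 remainder 2; since the remainder is 2, round up to i = 6. First occurrence in the window: #7 on 28 May 2045 (6×14 = 84 days in).
14 July 2045 is 131 days after the start; 131 ÷ 14 = 9 remainder 5. Last occurrence in the window: #10 on 9 July 2045.
Occurrences #7 through #10: 4 in total.

4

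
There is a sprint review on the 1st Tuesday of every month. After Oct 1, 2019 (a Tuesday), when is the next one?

Oct 2019 starts on a Tuesday, so its 1st Tuesday is Oct 1, 2019.
That is not after Oct 1, 2019, so look at Nov 2019.
Nov 2019 starts on a Friday, so its 1st Tuesday is Nov 5, 2019 (4 days in).

Nov 5, 2019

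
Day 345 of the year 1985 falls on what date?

January has 31 days (345 − 31 = 314 remain).
February has 28 days (314 − 28 = 286 remain).
March has 31 days (286 − 31 = 255 remain).
April has 30 days (255 − 30 = 225 remain).
May has 31 days (225 − 31 = 194 remain).
June has 30 days (194 − 30 = 164 remain).
July has 31 days (164 − 31 = 133 remain).
August has 31 days (133 − 31 = 102 remain).
September has 30 days (102 − 30 = 72 remain).
October has 31 days (72 − 31 = 41 remain).
November has 30 days (41 − 30 = 11 remain).
11 into December → December 11.

11 December 1985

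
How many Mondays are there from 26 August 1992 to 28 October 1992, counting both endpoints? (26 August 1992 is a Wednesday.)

9

26 August 1992 is a Wednesday; the first Monday on or after it is 31 August 1992 (5 days later).
From 31 August 1992 to 28 October 1992: 0 + 30 + 28 = 58 days (rest of August, September, October).
58 ÷ 7 = 8 full weeks with remainder 2, so 8 more Mondays after the first → 9.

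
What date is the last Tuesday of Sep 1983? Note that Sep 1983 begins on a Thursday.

Sep 1983 begins on a Thursday, so the first Tuesday is Sep 6 (5 days later).
Sep 1983 has 30 days. Adding weeks: 6, 13, 20, 27 — the last one ≤ 30 is the 27th.

Sep 27, 1983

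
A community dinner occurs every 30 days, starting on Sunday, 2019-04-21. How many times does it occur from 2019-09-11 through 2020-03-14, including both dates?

Occurrences land 30·i days after 2019-04-21 for i = 0, 1, 2, …
2019-09-11 is 143 days after the start; 143 ÷ 30 = 4 remainder 23; since the remainder is 23, round up to i = 5. First occurrence in the window: #6 on 2019-09-18 (5×30 = 150 days in).
2020-03-14 is 328 days after the start; 328 ÷ 30 = 10 remainder 28. Last occurrence in the window: #11 on 2020-02-15.
Occurrences #6 through #11: 6 in total.

6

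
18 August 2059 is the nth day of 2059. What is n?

Days in months before August: 31 + 28 + 31 + 30 + 31 + 30 + 31 = 212.
Plus 18 days into August → day 230.

230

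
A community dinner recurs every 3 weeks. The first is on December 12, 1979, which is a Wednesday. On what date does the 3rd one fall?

The 3rd occurrence is 2 intervals after the first: 2 × 21 = 42 days after December 12, 1979.
December has 31 days — 19 days to the end of December leaves 23.
23 days into January → January 23, 1980.

January 23, 1980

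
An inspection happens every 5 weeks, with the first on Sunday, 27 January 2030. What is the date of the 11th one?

The 11th occurrence is 10 intervals after the first: 10 × 35 = 350 days after 27 January 2030.
January has 31 days — 4 days to the end of January leaves 346.
February has 28 days (318 left).
March has 31 days (287 left).
April has 30 days (257 left).
May has 31 days (226 left).
June has 30 days (196 left).
July has 31 days (165 left).
August has 31 days (134 left).
September has 30 days (104 left).
October has 31 days (73 left).
November has 30 days (43 left).
December has 31 days (12 left).
12 days into January → 12 January 2031.

12 January 2031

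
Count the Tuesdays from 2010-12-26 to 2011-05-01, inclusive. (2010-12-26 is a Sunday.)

18

2010-12-26 is a Sunday; the first Tuesday on or after it is 2010-12-28 (2 days later).
From 2010-12-28 to 2011-05-01: 3 + 31 + 28 + 31 + 30 + 1 = 124 days (rest of December, January, February, March, April, May).
124 ÷ 7 = 17 full weeks with remainder 5, so 17 more Tuesdays after the first → 18.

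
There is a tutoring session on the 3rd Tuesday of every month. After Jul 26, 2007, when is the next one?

Jul 2007 starts on a Sunday; its first Tuesday is the 3rd, so the 3rd Tuesday is the 17th — Jul 17, 2007.
That is not after Jul 26, 2007, so look at Aug 2007.
Aug 2007 starts on a Wednesday; its first Tuesday is the 7th, so the 3rd Tuesday is the 21st — Aug 21, 2007.

Aug 21, 2007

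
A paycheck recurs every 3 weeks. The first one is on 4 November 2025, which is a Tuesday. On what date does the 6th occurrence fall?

17 February 2026

The 6th occurrence is 5 intervals after the first: 5 × 21 = 105 days after 4 November 2025.
November has 30 days — 26 days to the end of November leaves 79.
December has 31 days (48 left).
January has 31 days (17 left).
17 days into February → 17 February 2026.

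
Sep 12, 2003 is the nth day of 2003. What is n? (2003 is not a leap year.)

Days in months before Sep: 31 + 28 + 31 + 30 + 31 + 30 + 31 + 31 = 243.
Plus 12 days into Sep → day 255.

255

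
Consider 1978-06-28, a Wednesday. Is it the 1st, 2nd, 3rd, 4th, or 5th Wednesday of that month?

Day 28 falls in week ⌈28/7⌉ of the month.
Days 1–7 hold the 1st Wednesday, 8–14 the 2nd, 15–21 the 3rd, 22–28 the 4th, 29–31 the 5th.
28 is in the range for the 4th.

4th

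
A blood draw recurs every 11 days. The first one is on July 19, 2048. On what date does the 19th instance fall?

February 2, 2049

The 19th occurrence is 18 intervals after the first: 18 × 11 = 198 days after July 19, 2048.
July has 31 days — 12 days to the end of July leaves 186.
August has 31 days (155 left).
September has 30 days (125 left).
October has 31 days (94 left).
November has 30 days (64 left).
December has 31 days (33 left).
January has 31 days (2 left).
2 days into February → February 2, 2049.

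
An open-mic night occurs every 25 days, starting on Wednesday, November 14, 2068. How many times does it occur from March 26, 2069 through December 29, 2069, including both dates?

11

Occurrences land 25·i days after November 14, 2068 for i = 0, 1, 2, …
March 26, 2069 is 132 days after the start; 132 ÷ 25 = 5 remainder 7; since the remainder is 7, round up to i = 6. First occurrence in the window: #7 on April 13, 2069 (6×25 = 150 days in).
December 29, 2069 is 410 days after the start; 410 ÷ 25 = 16 remainder 10. Last occurrence in the window: #17 on December 19, 2069.
Occurrences #7 through #17: 11 in total.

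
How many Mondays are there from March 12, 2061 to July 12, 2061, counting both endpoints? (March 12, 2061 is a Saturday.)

18

March 12, 2061 is a Saturday; the first Monday on or after it is March 14, 2061 (2 days later).
From March 14, 2061 to July 12, 2061: 17 + 30 + 31 + 30 + 12 = 120 days (rest of March, April, May, June, July).
120 ÷ 7 = 17 full weeks with remainder 1, so 17 more Mondays after the first → 18.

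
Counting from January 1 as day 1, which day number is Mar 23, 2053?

Days in months before Mar: 31 + 28 = 59.
Plus 23 days into Mar → day 82.

82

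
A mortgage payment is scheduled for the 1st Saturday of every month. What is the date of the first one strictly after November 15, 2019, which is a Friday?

November 2019 starts on a Friday, so its 1st Saturday is November 2, 2019 (1 day in).
That is not after November 15, 2019, so look at December 2019.
December 2019 starts on a Sunday, so its 1st Saturday is December 7, 2019 (6 days in).

December 7, 2019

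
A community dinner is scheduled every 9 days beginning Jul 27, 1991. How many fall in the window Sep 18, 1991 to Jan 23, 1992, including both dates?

15

Occurrences land 9·i days after Jul 27, 1991 for i = 0, 1, 2, …
Sep 18, 1991 is 53 days after the start; 53 ÷ 9 = 5 remainder 8; since the remainder is 8, round up to i = 6. First occurrence in the window: #7 on Sep 19, 1991 (6×9 = 54 days in).
Jan 23, 1992 is 180 days after the start; 180 ÷ 9 = 20 remainder 0. Last occurrence in the window: #21 on Jan 23, 1992.
Occurrences #7 through #21: 15 in total.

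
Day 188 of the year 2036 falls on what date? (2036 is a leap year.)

January has 31 days (188 − 31 = 157 remain).
February has 29 days (157 − 29 = 128 remain).
March has 31 days (128 − 31 = 97 remain).
April has 30 days (97 − 30 = 67 remain).
May has 31 days (67 − 31 = 36 remain).
June has 30 days (36 − 30 = 6 remain).
6 into July → July 6.

6 July 2036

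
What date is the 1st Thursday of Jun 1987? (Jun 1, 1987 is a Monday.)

Jun 1987 begins on a Monday, so the first Thursday is Jun 4 (3 days later).

Jun 4, 1987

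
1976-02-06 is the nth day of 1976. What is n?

Days in months before February: 31 = 31.
Plus 6 days into February → day 37.

37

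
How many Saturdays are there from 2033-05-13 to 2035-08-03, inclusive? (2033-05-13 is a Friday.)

2033-05-13 is a Friday; the first Saturday on or after it is 2033-05-14 (1 day later).
From 2033-05-14 to 2035-08-03: 231 + 365 + 215 = 811 days (rest of 2033, 2034, to 2035-08-03 in 2035).
811 ÷ 7 = 115 full weeks with remainder 6, so 115 more Saturdays after the first → 116.

116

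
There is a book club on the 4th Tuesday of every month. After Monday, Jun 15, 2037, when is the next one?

Jun 2037 starts on a Monday; its first Tuesday is the 2nd, so the 4th Tuesday is the 23rd — Jun 23, 2037.
Jun 23, 2037 is after Jun 15, 2037, so that is the next one.

Jun 23, 2037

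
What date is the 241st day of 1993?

1993-08-29

January has 31 days (241 − 31 = 210 remain).
February has 28 days (210 − 28 = 182 remain).
March has 31 days (182 − 31 = 151 remain).
April has 30 days (151 − 30 = 121 remain).
May has 31 days (121 − 31 = 90 remain).
June has 30 days (90 − 30 = 60 remain).
July has 31 days (60 − 31 = 29 remain).
29 into August → August 29.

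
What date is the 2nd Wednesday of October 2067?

October 2067 begins on a Saturday, so the first Wednesday is October 5 (4 days later).
The 2nd Wednesday is 1 weeks later: 5 + 7 = 12.

2067-10-12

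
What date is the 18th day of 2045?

18 January 2045

18 into January → January 18.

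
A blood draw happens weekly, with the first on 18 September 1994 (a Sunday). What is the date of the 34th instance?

The 34th occurrence is 33 intervals after the first: 33 × 7 = 231 days after 18 September 1994.
September has 30 days — 12 days to the end of September leaves 219.
October has 31 days (188 left).
November has 30 days (158 left).
December has 31 days (127 left).
January has 31 days (96 left).
February has 28 days (68 left).
March has 31 days (37 left).
April has 30 days (7 left).
7 days into May → 7 May 1995.

7 May 1995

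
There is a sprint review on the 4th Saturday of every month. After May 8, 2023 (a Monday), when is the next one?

May 2023 starts on a Monday; its first Saturday is the 6th, so the 4th Saturday is the 27th — May 27, 2023.
May 27, 2023 is after May 8, 2023, so that is the next one.

May 27, 2023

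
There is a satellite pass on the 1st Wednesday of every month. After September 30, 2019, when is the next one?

October 2, 2019

September 2019 starts on a Sunday, so its 1st Wednesday is September 4, 2019 (3 days in).
That is not after September 30, 2019, so look at October 2019.
October 2019 starts on a Tuesday, so its 1st Wednesday is October 2, 2019 (1 day in).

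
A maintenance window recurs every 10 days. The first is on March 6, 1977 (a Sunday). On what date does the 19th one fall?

September 2, 1977

The 19th occurrence is 18 intervals after the first: 18 × 10 = 180 days after March 6, 1977.
March has 31 days — 25 days to the end of March leaves 155.
April has 30 days (125 left).
May has 31 days (94 left).
June has 30 days (64 left).
July has 31 days (33 left).
August has 31 days (2 left).
2 days into September → September 2, 1977.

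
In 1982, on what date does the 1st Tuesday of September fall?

1982-09-07

September 1982 begins on a Wednesday, so the first Tuesday is September 7 (6 days later).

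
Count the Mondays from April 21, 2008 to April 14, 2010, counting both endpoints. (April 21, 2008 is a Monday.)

104

April 21, 2008 is a Monday; the first Monday on or after it is April 21, 2008.
From April 21, 2008 to April 14, 2010: 254 + 365 + 104 = 723 days (rest of 2008, 2009, to April 14, 2010 in 2010).
723 ÷ 7 = 103 full weeks with remainder 2, so 103 more Mondays after the first → 104.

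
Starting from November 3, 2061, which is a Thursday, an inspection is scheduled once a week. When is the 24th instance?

April 13, 2062

The 24th occurrence is 23 intervals after the first: 23 × 7 = 161 days after November 3, 2061.
November has 30 days — 27 days to the end of November leaves 134.
December has 31 days (103 left).
January has 31 days (72 left).
February has 28 days (44 left).
March has 31 days (13 left).
13 days into April → April 13, 2062.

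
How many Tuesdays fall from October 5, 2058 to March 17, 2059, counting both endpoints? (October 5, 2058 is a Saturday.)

October 5, 2058 is a Saturday; the first Tuesday on or after it is October 8, 2058 (3 days later).
From October 8, 2058 to March 17, 2059: 23 + 30 + 31 + 31 + 28 + 17 = 160 days (rest of October, November, December, January, February, March).
160 ÷ 7 = 22 full weeks with remainder 6, so 22 more Tuesdays after the first → 23.

23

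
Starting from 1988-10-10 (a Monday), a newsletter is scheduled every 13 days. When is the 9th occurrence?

The 9th occurrence is 8 intervals after the first: 8 × 13 = 104 days after 1988-10-10.
October has 31 days — 21 days to the end of October leaves 83.
November has 30 days (53 left).
December has 31 days (22 left).
22 days into January → 1989-01-22.

1989-01-22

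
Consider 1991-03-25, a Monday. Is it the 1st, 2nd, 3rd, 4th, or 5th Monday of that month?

4th

Day 25 falls in week ⌈25/7⌉ of the month.
Days 1–7 hold the 1st Monday, 8–14 the 2nd, 15–21 the 3rd, 22–28 the 4th, 29–31 the 5th.
25 is in the range for the 4th.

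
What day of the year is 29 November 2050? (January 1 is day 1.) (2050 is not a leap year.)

Days in months before November: 31 + 28 + 31 + 30 + 31 + 30 + 31 + 31 + 30 + 31 = 304.
Plus 29 days into November → day 333.

333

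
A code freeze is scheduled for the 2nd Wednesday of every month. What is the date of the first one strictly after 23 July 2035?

8 August 2035

July 2035 starts on a Sunday; its first Wednesday is the 4th, so the 2nd Wednesday is the 11th — 11 July 2035.
That is not after 23 July 2035, so look at August 2035.
August 2035 starts on a Wednesday; its first Wednesday is the 1st, so the 2nd Wednesday is the 8th — 8 August 2035.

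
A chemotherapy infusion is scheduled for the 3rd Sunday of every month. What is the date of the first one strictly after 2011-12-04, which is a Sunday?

2011-12-18

December 2011 starts on a Thursday; its first Sunday is the 4th, so the 3rd Sunday is the 18th — 2011-12-18.
2011-12-18 is after 2011-12-04, so that is the next one.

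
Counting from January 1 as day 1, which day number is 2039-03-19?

78

Days in months before March: 31 + 28 = 59.
Plus 19 days into March → day 78.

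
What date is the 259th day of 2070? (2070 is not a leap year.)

September 16, 2070

January has 31 days (259 − 31 = 228 remain).
February has 28 days (228 − 28 = 200 remain).
March has 31 days (200 − 31 = 169 remain).
April has 30 days (169 − 30 = 139 remain).
May has 31 days (139 − 31 = 108 remain).
June has 30 days (108 − 30 = 78 remain).
July has 31 days (78 − 31 = 47 remain).
August has 31 days (47 − 31 = 16 remain).
16 into September → September 16.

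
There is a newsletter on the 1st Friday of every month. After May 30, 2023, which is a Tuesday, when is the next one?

Jun 2, 2023

May 2023 starts on a Monday, so its 1st Friday is May 5, 2023 (4 days in).
That is not after May 30, 2023, so look at Jun 2023.
Jun 2023 starts on a Thursday, so its 1st Friday is Jun 2, 2023 (1 day in).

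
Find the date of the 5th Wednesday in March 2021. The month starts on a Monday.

2021-03-31

March 2021 begins on a Monday, so the first Wednesday is March 3 (2 days later).
The 5th Wednesday is 4 weeks later: 3 + 28 = 31.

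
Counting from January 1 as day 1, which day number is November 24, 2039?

328

Days in months before November: 31 + 28 + 31 + 30 + 31 + 30 + 31 + 31 + 30 + 31 = 304.
Plus 24 days into November → day 328.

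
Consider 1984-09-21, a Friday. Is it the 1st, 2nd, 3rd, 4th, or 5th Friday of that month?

Day 21 falls in week ⌈21/7⌉ of the month.
Days 1–7 hold the 1st Friday, 8–14 the 2nd, 15–21 the 3rd, 22–28 the 4th, 29–31 the 5th.
21 is in the range for the 3rd.

3rd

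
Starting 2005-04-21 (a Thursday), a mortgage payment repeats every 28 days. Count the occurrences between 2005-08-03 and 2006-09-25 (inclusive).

15

Occurrences land 28·i days after 2005-04-21 for i = 0, 1, 2, …
2005-08-03 is 104 days after the start; 104 ÷ 28 = 3 remainder 20; since the remainder is 20, round up to i = 4. First occurrence in the window: #5 on 2005-08-11 (4×28 = 112 days in).
2006-09-25 is 522 days after the start; 522 ÷ 28 = 18 remainder 18. Last occurrence in the window: #19 on 2006-09-07.
Occurrences #5 through #19: 15 in total.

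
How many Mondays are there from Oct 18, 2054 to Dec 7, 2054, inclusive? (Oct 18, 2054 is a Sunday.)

8

Oct 18, 2054 is a Sunday; the first Monday on or after it is Oct 19, 2054 (1 day later).
From Oct 19, 2054 to Dec 7, 2054: 12 + 30 + 7 = 49 days (rest of Oct, Nov, Dec).
49 ÷ 7 = 7 full weeks with remainder 0, so 7 more Mondays after the first → 8.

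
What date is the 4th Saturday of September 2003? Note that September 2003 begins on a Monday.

September 2003 begins on a Monday, so the first Saturday is September 6 (5 days later).
The 4th Saturday is 3 weeks later: 6 + 21 = 27.

2003-09-27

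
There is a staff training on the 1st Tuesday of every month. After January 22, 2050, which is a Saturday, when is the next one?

January 2050 starts on a Saturday, so its 1st Tuesday is January 4, 2050 (3 days in).
That is not after January 22, 2050, so look at February 2050.
February 2050 starts on a Tuesday, so its 1st Tuesday is February 1, 2050.

February 1, 2050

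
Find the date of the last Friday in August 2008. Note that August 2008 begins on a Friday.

29 August 2008

August 2008 begins on a Friday, so the first Friday is August 1.
August 2008 has 31 days. Adding weeks: 1, 8, 15, 22, 29 — the last one ≤ 31 is the 29th.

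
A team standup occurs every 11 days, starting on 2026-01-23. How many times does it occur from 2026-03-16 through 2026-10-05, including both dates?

Occurrences land 11·i days after 2026-01-23 for i = 0, 1, 2, …
2026-03-16 is 52 days after the start; 52 ÷ 11 = 4 remainder 8; since the remainder is 8, round up to i = 5. First occurrence in the window: #6 on 2026-03-19 (5×11 = 55 days in).
2026-10-05 is 255 days after the start; 255 ÷ 11 = 23 remainder 2. Last occurrence in the window: #24 on 2026-10-03.
Occurrences #6 through #24: 19 in total.

19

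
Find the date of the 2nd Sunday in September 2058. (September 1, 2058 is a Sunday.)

2058-09-08

September 2058 begins on a Sunday, so the first Sunday is September 1.
The 2nd Sunday is 1 weeks later: 1 + 7 = 8.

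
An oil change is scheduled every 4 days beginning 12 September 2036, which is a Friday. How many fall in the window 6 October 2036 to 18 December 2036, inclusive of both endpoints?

19

Occurrences land 4·i days after 12 September 2036 for i = 0, 1, 2, …
6 October 2036 is 24 days after the start; 24 ÷ 4 = 6 remainder 0. First occurrence in the window: #7 on 6 October 2036 (6×4 = 24 days in).
18 December 2036 is 97 days after the start; 97 ÷ 4 = 24 remainder 1. Last occurrence in the window: #25 on 17 December 2036.
Occurrences #7 through #25: 19 in total.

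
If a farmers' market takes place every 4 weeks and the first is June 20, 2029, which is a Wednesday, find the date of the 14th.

June 19, 2030

The 14th occurrence is 13 intervals after the first: 13 × 28 = 364 days after June 20, 2029.
June has 30 days — 10 days to the end of June leaves 354.
July has 31 days (323 left).
August has 31 days (292 left).
September has 30 days (262 left).
October has 31 days (231 left).
November has 30 days (201 left).
December has 31 days (170 left).
January has 31 days (139 left).
February has 28 days (111 left).
March has 31 days (80 left).
April has 30 days (50 left).
May has 31 days (19 left).
19 days into June → June 19, 2030.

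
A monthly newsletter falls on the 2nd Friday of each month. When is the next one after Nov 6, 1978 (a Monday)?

Nov 10, 1978

Nov 1978 starts on a Wednesday; its first Friday is the 3rd, so the 2nd Friday is the 10th — Nov 10, 1978.
Nov 10, 1978 is after Nov 6, 1978, so that is the next one.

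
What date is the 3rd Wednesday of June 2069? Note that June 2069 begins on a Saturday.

June 19, 2069

June 2069 begins on a Saturday, so the first Wednesday is June 5 (4 days later).
The 3rd Wednesday is 2 weeks later: 5 + 14 = 19.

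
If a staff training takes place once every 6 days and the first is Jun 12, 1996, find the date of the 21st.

Oct 10, 1996

The 21st occurrence is 20 intervals after the first: 20 × 6 = 120 days after Jun 12, 1996.
Jun has 30 days — 18 days to the end of Jun leaves 102.
Jul has 31 days (71 left).
Aug has 31 days (40 left).
Sep has 30 days (10 left).
10 days into Oct → Oct 10, 1996.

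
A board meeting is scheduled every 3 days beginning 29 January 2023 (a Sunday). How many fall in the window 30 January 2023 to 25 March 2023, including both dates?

Occurrences land 3·i days after 29 January 2023 for i = 0, 1, 2, …
30 January 2023 is 1 day after the start; 1 ÷ 3 = 0 remainder 1; since the remainder is 1, round up to i = 1. First occurrence in the window: #2 on 1 February 2023 (1×3 = 3 days in).
25 March 2023 is 55 days after the start; 55 ÷ 3 = 18 remainder 1. Last occurrence in the window: #19 on 24 March 2023.
Occurrences #2 through #19: 18 in total.

18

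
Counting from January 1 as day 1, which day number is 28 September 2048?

Days in months before September: 31 + 29 + 31 + 30 + 31 + 30 + 31 + 31 = 244.
Plus 28 days into September → day 272.

272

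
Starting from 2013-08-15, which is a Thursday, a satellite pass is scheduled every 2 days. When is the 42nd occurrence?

The 42nd occurrence is 41 intervals after the first: 41 × 2 = 82 days after 2013-08-15.
August has 31 days — 16 days to the end of August leaves 66.
September has 30 days (36 left).
October has 31 days (5 left).
5 days into November → 2013-11-05.

2013-11-05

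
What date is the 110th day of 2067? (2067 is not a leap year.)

Jan has 31 days (110 − 31 = 79 remain).
Feb has 28 days (79 − 28 = 51 remain).
Mar has 31 days (51 − 31 = 20 remain).
20 into Apr → Apr 20.

Apr 20, 2067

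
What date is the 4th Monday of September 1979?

September 24, 1979

The first Monday of September 1979 is September 3.
The 4th Monday is 3 weeks later: 3 + 21 = 24.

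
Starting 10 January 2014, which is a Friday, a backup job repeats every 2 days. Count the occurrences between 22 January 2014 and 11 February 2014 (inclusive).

Occurrences land 2·i days after 10 January 2014 for i = 0, 1, 2, …
22 January 2014 is 12 days after the start; 12 ÷ 2 = 6 remainder 0. First occurrence in the window: #7 on 22 January 2014 (6×2 = 12 days in).
11 February 2014 is 32 days after the start; 32 ÷ 2 = 16 remainder 0. Last occurrence in the window: #17 on 11 February 2014.
Occurrences #7 through #17: 11 in total.

11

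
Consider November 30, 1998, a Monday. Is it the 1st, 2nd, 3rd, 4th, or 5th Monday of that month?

5th

Day 30 falls in week ⌈30/7⌉ of the month.
Days 1–7 hold the 1st Monday, 8–14 the 2nd, 15–21 the 3rd, 22–28 the 4th, 29–31 the 5th.
30 is in the range for the 5th.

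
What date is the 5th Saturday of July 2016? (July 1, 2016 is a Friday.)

2016-07-30

July 2016 begins on a Friday, so the first Saturday is July 2 (1 day later).
The 5th Saturday is 4 weeks later: 2 + 28 = 30.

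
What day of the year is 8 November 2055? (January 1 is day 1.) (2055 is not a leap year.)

312

Days in months before November: 31 + 28 + 31 + 30 + 31 + 30 + 31 + 31 + 30 + 31 = 304.
Plus 8 days into November → day 312.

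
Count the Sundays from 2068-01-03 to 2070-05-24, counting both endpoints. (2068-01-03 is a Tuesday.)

124

2068-01-03 is a Tuesday; the first Sunday on or after it is 2068-01-08 (5 days later).
From 2068-01-08 to 2070-05-24: 358 + 365 + 144 = 867 days (rest of 2068, 2069, to 2070-05-24 in 2070).
867 ÷ 7 = 123 full weeks with remainder 6, so 123 more Sundays after the first → 124.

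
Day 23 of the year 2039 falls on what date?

23 into January → January 23.

January 23, 2039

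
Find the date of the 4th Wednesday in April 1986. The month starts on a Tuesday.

23 April 1986

April 1986 begins on a Tuesday, so the first Wednesday is April 2 (1 day later).
The 4th Wednesday is 3 weeks later: 2 + 21 = 23.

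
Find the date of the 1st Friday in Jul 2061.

Jul 1, 2061

The first Friday of Jul 2061 is Jul 1.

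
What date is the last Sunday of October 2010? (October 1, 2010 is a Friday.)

2010-10-31

October 2010 begins on a Friday, so the first Sunday is October 3 (2 days later).
October 2010 has 31 days. Adding weeks: 3, 10, 17, 24, 31 — the last one ≤ 31 is the 31st.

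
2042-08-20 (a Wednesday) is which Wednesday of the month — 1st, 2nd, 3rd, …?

Day 20 falls in week ⌈20/7⌉ of the month.
Days 1–7 hold the 1st Wednesday, 8–14 the 2nd, 15–21 the 3rd, 22–28 the 4th, 29–31 the 5th.
20 is in the range for the 3rd.

3rd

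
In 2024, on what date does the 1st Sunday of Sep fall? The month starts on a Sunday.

Sep 2024 begins on a Sunday, so the first Sunday is Sep 1.

Sep 1, 2024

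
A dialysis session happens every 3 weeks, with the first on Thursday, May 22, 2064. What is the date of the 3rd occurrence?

Jul 3, 2064

The 3rd occurrence is 2 intervals after the first: 2 × 21 = 42 days after May 22, 2064.
May has 31 days — 9 days to the end of May leaves 33.
Jun has 30 days (3 left).
3 days into Jul → Jul 3, 2064.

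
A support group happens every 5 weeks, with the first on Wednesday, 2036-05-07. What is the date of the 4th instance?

The 4th occurrence is 3 intervals after the first: 3 × 35 = 105 days after 2036-05-07.
May has 31 days — 24 days to the end of May leaves 81.
June has 30 days (51 left).
July has 31 days (20 left).
20 days into August → 2036-08-20.

2036-08-20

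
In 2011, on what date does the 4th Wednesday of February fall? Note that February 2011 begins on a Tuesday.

February 2011 begins on a Tuesday, so the first Wednesday is February 2 (1 day later).
The 4th Wednesday is 3 weeks later: 2 + 21 = 23.

February 23, 2011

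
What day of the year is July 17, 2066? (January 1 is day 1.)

Days in months before July: 31 + 28 + 31 + 30 + 31 + 30 = 181.
Plus 17 days into July → day 198.

198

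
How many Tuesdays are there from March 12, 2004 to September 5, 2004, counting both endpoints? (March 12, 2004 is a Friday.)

25

March 12, 2004 is a Friday; the first Tuesday on or after it is March 16, 2004 (4 days later).
From March 16, 2004 to September 5, 2004: 15 + 30 + 31 + 30 + 31 + 31 + 5 = 173 days (rest of March, April, May, June, July, August, September).
173 ÷ 7 = 24 full weeks with remainder 5, so 24 more Tuesdays after the first → 25.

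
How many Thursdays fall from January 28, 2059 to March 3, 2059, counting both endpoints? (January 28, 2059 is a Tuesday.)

5

January 28, 2059 is a Tuesday; the first Thursday on or after it is January 30, 2059 (2 days later).
From January 30, 2059 to March 3, 2059: 1 + 28 + 3 = 32 days (rest of January, February, March).
32 ÷ 7 = 4 full weeks with remainder 4, so 4 more Thursdays after the first → 5.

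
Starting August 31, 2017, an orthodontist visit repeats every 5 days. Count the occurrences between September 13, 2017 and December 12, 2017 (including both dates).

18

Occurrences land 5·i days after August 31, 2017 for i = 0, 1, 2, …
September 13, 2017 is 13 days after the start; 13 ÷ 5 = 2 remainder 3; since the remainder is 3, round up to i = 3. First occurrence in the window: #4 on September 15, 2017 (3×5 = 15 days in).
December 12, 2017 is 103 days after the start; 103 ÷ 5 = 20 remainder 3. Last occurrence in the window: #21 on December 9, 2017.
Occurrences #4 through #21: 18 in total.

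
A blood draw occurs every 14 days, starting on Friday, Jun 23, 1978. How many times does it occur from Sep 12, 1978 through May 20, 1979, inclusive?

18

Occurrences land 14·i days after Jun 23, 1978 for i = 0, 1, 2, …
Sep 12, 1978 is 81 days after the start; 81 ÷ 14 = 5 remainder 11; since the remainder is 11, round up to i = 6. First occurrence in the window: #7 on Sep 15, 1978 (6×14 = 84 days in).
May 20, 1979 is 331 days after the start; 331 ÷ 14 = 23 remainder 9. Last occurrence in the window: #24 on May 11, 1979.
Occurrences #7 through #24: 18 in total.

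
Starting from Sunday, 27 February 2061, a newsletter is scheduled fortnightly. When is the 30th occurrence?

9 April 2062

The 30th occurrence is 29 intervals after the first: 29 × 14 = 406 days after 27 February 2061.
February has 28 days — 1 day to the end of February leaves 405.
From end of February to end of 2061 is 306 days (99 left).
January has 31 days (68 left).
February has 28 days (40 left).
March has 31 days (9 left).
9 days into April → 9 April 2062.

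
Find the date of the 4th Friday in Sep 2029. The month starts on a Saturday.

Sep 2029 begins on a Saturday, so the first Friday is Sep 7 (6 days later).
The 4th Friday is 3 weeks later: 7 + 21 = 28.

Sep 28, 2029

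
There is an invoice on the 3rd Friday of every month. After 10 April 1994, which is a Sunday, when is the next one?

April 1994 starts on a Friday; its first Friday is the 1st, so the 3rd Friday is the 15th — 15 April 1994.
15 April 1994 is after 10 April 1994, so that is the next one.

15 April 1994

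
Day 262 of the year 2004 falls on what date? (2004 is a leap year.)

January has 31 days (262 − 31 = 231 remain).
February has 29 days (231 − 29 = 202 remain).
March has 31 days (202 − 31 = 171 remain).
April has 30 days (171 − 30 = 141 remain).
May has 31 days (141 − 31 = 110 remain).
June has 30 days (110 − 30 = 80 remain).
July has 31 days (80 − 31 = 49 remain).
August has 31 days (49 − 31 = 18 remain).
18 into September → September 18.

September 18, 2004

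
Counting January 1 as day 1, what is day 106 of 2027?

2027-04-16

January has 31 days (106 − 31 = 75 remain).
February has 28 days (75 − 28 = 47 remain).
March has 31 days (47 − 31 = 16 remain).
16 into April → April 16.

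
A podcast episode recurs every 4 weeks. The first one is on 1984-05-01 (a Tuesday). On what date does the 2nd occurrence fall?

The 2nd occurrence is 1 interval after the first: 1 × 28 = 28 days after 1984-05-01.
28 days later is 1984-05-29.

1984-05-29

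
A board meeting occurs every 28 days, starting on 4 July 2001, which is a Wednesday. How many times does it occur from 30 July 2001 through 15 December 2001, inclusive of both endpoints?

5

Occurrences land 28·i days after 4 July 2001 for i = 0, 1, 2, …
30 July 2001 is 26 days after the start; 26 ÷ 28 = 0 remainder 26; since the remainder is 26, round up to i = 1. First occurrence in the window: #2 on 1 August 2001 (1×28 = 28 days in).
15 December 2001 is 164 days after the start; 164 ÷ 28 = 5 remainder 24. Last occurrence in the window: #6 on 21 November 2001.
Occurrences #2 through #6: 5 in total.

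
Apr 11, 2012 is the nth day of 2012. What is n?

102

Days in months before Apr: 31 + 29 + 31 = 91.
Plus 11 days into Apr → day 102.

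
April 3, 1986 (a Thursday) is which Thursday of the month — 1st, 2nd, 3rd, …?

Day 3 falls in week ⌈3/7⌉ of the month.
Days 1–7 hold the 1st Thursday, 8–14 the 2nd, 15–21 the 3rd, 22–28 the 4th, 29–31 the 5th.
3 is in the range for the 1st.

1st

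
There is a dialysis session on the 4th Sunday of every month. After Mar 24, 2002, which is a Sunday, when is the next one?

Apr 28, 2002

Mar 2002 starts on a Friday; its first Sunday is the 3rd, so the 4th Sunday is the 24th — Mar 24, 2002.
That is not after Mar 24, 2002, so look at Apr 2002.
Apr 2002 starts on a Monday; its first Sunday is the 7th, so the 4th Sunday is the 28th — Apr 28, 2002.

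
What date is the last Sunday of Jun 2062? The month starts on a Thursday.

Jun 2062 begins on a Thursday, so the first Sunday is Jun 4 (3 days later).
Jun 2062 has 30 days. Adding weeks: 4, 11, 18, 25 — the last one ≤ 30 is the 25th.

Jun 25, 2062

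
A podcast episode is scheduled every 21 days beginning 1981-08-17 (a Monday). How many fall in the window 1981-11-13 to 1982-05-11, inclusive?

8

Occurrences land 21·i days after 1981-08-17 for i = 0, 1, 2, …
1981-11-13 is 88 days after the start; 88 ÷ 21 = 4 remainder 4; since the remainder is 4, round up to i = 5. First occurrence in the window: #6 on 1981-11-30 (5×21 = 105 days in).
1982-05-11 is 267 days after the start; 267 ÷ 21 = 12 remainder 15. Last occurrence in the window: #13 on 1982-04-26.
Occurrences #6 through #13: 8 in total.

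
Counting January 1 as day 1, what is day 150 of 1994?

1994-05-30

January has 31 days (150 − 31 = 119 remain).
February has 28 days (119 − 28 = 91 remain).
March has 31 days (91 − 31 = 60 remain).
April has 30 days (60 − 30 = 30 remain).
30 into May → May 30.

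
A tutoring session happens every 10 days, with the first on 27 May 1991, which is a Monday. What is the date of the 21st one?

The 21st occurrence is 20 intervals after the first: 20 × 10 = 200 days after 27 May 1991.
May has 31 days — 4 days to the end of May leaves 196.
June has 30 days (166 left).
July has 31 days (135 left).
August has 31 days (104 left).
September has 30 days (74 left).
October has 31 days (43 left).
November has 30 days (13 left).
13 days into December → 13 December 1991.

13 December 1991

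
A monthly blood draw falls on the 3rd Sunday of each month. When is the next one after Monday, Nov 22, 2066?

Dec 19, 2066

Nov 2066 starts on a Monday; its first Sunday is the 7th, so the 3rd Sunday is the 21st — Nov 21, 2066.
That is not after Nov 22, 2066, so look at Dec 2066.
Dec 2066 starts on a Wednesday; its first Sunday is the 5th, so the 3rd Sunday is the 19th — Dec 19, 2066.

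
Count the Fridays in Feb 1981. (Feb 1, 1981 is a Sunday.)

4

Feb 1, 1981 is a Sunday; the first Friday on or after it is Feb 6, 1981 (5 days later).
From Feb 6, 1981 to Feb 28, 1981 is 28 − 6 = 22 days.
22 ÷ 7 = 3 full weeks with remainder 1, so 3 more Fridays after the first → 4.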